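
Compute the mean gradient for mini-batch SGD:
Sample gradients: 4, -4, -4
Average gradient = -1.333

Average = (1/3)(4 + -4 + -4) = -4/3 = -1.333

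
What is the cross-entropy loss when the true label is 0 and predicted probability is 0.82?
L = 1.715

L = -0·log(0.82) - 1·log(0.18) = -log(0.18) = 1.715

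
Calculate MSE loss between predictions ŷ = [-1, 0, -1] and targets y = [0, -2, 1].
MSE = 3

MSE = (1/3)((-1-0)² + (0--2)² + (-1-1)²) = (1/3)(1 + 4 + 4) = 3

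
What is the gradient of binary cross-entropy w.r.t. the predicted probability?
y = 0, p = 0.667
∂L/∂p = 3.003

∂L/∂p = -y/p + (1-y)/(1-p) = 0 + 1/0.333 = 3.003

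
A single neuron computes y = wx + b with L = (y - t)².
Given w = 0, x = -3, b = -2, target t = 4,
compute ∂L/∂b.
∂L/∂b = -12

y = wx + b = (0)(-3) + -2 = -2
∂L/∂y = 2(y - t) = 2(-2 - 4) = -12
∂y/∂b = 1
∂L/∂b = ∂L/∂y · ∂y/∂b = -12 × 1 = -12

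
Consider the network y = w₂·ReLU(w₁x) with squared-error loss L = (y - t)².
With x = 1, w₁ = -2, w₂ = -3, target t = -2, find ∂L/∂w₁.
∂L/∂w₁ = 0

Forward pass:
z = w₁x = -2×1 = -2
h = ReLU(-2) = 0
y = w₂h = -3×0 = 0

Backward pass:
∂L/∂y = 2(y - t) = 2(0 - -2) = 4
∂y/∂h = w₂ = -3
∂h/∂z = 0 (ReLU derivative)
∂z/∂w₁ = x = 1

∂L/∂w₁ = 4 × -3 × 0 × 1 = 0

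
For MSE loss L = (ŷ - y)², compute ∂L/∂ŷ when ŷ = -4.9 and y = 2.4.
∂L/∂ŷ = -14.6

∂L/∂ŷ = 2(ŷ - y) = 2(-4.9 - 2.4) = 2(-7.3) = -14.6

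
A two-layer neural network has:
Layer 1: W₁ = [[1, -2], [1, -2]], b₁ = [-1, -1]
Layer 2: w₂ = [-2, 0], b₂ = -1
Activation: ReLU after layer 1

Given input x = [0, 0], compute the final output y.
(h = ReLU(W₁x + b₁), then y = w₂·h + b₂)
y = -1

Layer 1 pre-activation: z₁ = [-1, -1]
After ReLU: h = [0, 0]
Layer 2 output: y = -2×0 + 0×0 + -1 = -1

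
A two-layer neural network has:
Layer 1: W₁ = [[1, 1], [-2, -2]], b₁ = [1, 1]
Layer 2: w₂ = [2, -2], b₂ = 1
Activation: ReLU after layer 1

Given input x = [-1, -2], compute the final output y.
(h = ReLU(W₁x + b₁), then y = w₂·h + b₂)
y = -13

Layer 1 pre-activation: z₁ = [-2, 7]
After ReLU: h = [0, 7]
Layer 2 output: y = 2×0 + -2×7 + 1 = -13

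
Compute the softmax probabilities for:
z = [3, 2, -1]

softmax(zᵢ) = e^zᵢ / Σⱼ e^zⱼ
p = [0.7214, 0.2654, 0.0132]

exp(z) = [20.09, 7.389, 0.3679]
Sum = 27.84
p = [0.7214, 0.2654, 0.0132]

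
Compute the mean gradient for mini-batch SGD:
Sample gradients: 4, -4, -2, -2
Average gradient = -1

Average = (1/4)(4 + -4 + -2 + -2) = -4/4 = -1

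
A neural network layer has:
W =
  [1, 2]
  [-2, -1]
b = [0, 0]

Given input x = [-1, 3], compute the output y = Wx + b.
y = [5, -1]

Wx = [1×-1 + 2×3, -2×-1 + -1×3]
   = [5, -1]
y = Wx + b = [5 + 0, -1 + 0] = [5, -1]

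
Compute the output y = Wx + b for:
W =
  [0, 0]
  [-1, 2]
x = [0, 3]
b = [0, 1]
y = [0, 7]

Wx = [0×0 + 0×3, -1×0 + 2×3]
   = [0, 6]
y = Wx + b = [0 + 0, 6 + 1] = [0, 7]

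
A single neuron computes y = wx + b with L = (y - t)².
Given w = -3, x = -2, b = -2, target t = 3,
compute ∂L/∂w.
∂L/∂w = -4

y = wx + b = (-3)(-2) + -2 = 4
∂L/∂y = 2(y - t) = 2(4 - 3) = 2
∂y/∂w = x = -2
∂L/∂w = ∂L/∂y · ∂y/∂w = 2 × -2 = -4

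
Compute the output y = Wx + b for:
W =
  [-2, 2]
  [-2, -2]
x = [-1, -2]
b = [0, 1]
y = [-2, 7]

Wx = [-2×-1 + 2×-2, -2×-1 + -2×-2]
   = [-2, 6]
y = Wx + b = [-2 + 0, 6 + 1] = [-2, 7]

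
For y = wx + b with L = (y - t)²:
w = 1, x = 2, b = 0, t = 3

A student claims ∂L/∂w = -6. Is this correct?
Incorrect

y = (1)(2) + 0 = 2
∂L/∂y = 2(y - t) = 2(2 - 3) = -2
∂y/∂w = x = 2
∂L/∂w = -2 × 2 = -4

Claimed value: -6
Incorrect: The correct gradient is -4.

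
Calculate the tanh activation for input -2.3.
-0.9801

tanh(-2.3) = (e^(-2.3) - e^(2.3))/(e^(-2.3) + e^(2.3)) = -0.9801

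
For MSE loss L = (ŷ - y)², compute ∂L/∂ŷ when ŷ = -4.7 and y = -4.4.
∂L/∂ŷ = -0.6

∂L/∂ŷ = 2(ŷ - y) = 2(-4.7 - -4.4) = 2(-0.3) = -0.6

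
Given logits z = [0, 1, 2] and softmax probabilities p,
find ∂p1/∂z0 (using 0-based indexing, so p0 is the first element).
∂p1/∂z0 = -0.02203

p = softmax(z) = [0.09003, 0.2447, 0.6652]
p1 = 0.2447, p0 = 0.09003

∂p1/∂z0 = -p1 × p0 = -0.2447 × 0.09003 = -0.02203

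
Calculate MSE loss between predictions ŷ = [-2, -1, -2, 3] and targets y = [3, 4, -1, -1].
MSE = 16.75

MSE = (1/4)((-2-3)² + (-1-4)² + (-2--1)² + (3--1)²) = (1/4)(25 + 25 + 1 + 16) = 16.75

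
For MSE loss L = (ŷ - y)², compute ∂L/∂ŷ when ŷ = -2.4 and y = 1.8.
∂L/∂ŷ = -8.4

∂L/∂ŷ = 2(ŷ - y) = 2(-2.4 - 1.8) = 2(-4.2) = -8.4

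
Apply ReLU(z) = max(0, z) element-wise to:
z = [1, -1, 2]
h = [1, 0, 2]

ReLU applied element-wise: max(0,1)=1, max(0,-1)=0, max(0,2)=2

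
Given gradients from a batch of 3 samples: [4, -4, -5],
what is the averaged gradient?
Average gradient = -1.667

Average = (1/3)(4 + -4 + -5) = -5/3 = -1.667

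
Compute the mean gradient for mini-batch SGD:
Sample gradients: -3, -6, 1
Average gradient = -2.667

Average = (1/3)(-3 + -6 + 1) = -8/3 = -2.667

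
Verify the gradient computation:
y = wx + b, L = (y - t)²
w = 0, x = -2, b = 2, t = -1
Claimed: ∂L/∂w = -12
Correct

y = (0)(-2) + 2 = 2
∂L/∂y = 2(y - t) = 2(2 - -1) = 6
∂y/∂w = x = -2
∂L/∂w = 6 × -2 = -12

Claimed value: -12
Correct: The correct gradient is -12.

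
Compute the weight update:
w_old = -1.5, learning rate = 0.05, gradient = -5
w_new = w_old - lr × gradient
w_new = -1.25

w_new = w - η·∂L/∂w = -1.5 - 0.05×(-5) = -1.5 - (-0.25) = -1.25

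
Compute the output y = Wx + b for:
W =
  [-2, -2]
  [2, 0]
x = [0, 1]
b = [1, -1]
y = [-1, -1]

Wx = [-2×0 + -2×1, 2×0 + 0×1]
   = [-2, 0]
y = Wx + b = [-2 + 1, 0 + -1] = [-1, -1]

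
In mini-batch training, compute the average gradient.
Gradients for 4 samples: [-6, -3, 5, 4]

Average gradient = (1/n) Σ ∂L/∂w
Average gradient = 0

Average = (1/4)(-6 + -3 + 5 + 4) = 0/4 = 0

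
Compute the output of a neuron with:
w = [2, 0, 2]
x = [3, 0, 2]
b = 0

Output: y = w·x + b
y = 10

y = (2)(3) + (0)(0) + (2)(2) + 0 = 10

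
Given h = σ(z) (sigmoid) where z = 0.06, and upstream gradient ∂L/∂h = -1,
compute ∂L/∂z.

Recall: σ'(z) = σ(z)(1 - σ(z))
∂L/∂z = -0.2498

σ(0.06) = 0.515
σ'(0.06) = σ(0.06)(1 - σ(0.06)) = 0.515 × 0.485 = 0.2498
∂L/∂z = ∂L/∂h · σ'(z) = -1 × 0.2498 = -0.2498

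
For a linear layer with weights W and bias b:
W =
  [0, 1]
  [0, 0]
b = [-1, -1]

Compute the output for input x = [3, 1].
y = [0, -1]

Wx = [0×3 + 1×1, 0×3 + 0×1]
   = [1, 0]
y = Wx + b = [1 + -1, 0 + -1] = [0, -1]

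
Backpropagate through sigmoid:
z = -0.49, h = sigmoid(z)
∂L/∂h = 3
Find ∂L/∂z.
∂L/∂z = 0.7067

σ(-0.49) = 0.3799
σ'(-0.49) = σ(-0.49)(1 - σ(-0.49)) = 0.3799 × 0.6201 = 0.2356
∂L/∂z = ∂L/∂h · σ'(z) = 3 × 0.2356 = 0.7067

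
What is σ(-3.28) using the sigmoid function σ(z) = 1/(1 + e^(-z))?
0.03626

sigmoid(-3.28) = 1/(1 + e^(3.28)) = 1/(1 + 26.58) = 0.03626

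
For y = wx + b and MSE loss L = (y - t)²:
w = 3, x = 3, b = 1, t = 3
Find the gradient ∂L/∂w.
∂L/∂w = 42

y = wx + b = (3)(3) + 1 = 10
∂L/∂y = 2(y - t) = 2(10 - 3) = 14
∂y/∂w = x = 3
∂L/∂w = ∂L/∂y · ∂y/∂w = 14 × 3 = 42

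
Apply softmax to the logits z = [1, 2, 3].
p = [0.09, 0.2447, 0.6652]

exp(z) = [2.718, 7.389, 20.09]
Sum = 30.19
p = [0.09, 0.2447, 0.6652]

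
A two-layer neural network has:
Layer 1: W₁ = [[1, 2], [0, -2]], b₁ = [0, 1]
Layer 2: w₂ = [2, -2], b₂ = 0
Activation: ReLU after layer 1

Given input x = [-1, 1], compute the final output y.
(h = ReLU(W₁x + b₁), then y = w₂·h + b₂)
y = 2

Layer 1 pre-activation: z₁ = [1, -1]
After ReLU: h = [1, 0]
Layer 2 output: y = 2×1 + -2×0 + 0 = 2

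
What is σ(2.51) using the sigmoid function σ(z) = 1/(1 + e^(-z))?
0.9248

sigmoid(2.51) = 1/(1 + e^(-2.51)) = 1/(1 + 0.08127) = 0.9248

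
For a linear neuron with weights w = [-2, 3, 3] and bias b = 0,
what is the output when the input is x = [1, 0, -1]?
y = -5

y = (-2)(1) + (3)(0) + (3)(-1) + 0 = -5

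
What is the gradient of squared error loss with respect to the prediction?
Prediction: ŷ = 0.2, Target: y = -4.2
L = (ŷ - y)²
∂L/∂ŷ = 8.8

∂L/∂ŷ = 2(ŷ - y) = 2(0.2 - -4.2) = 2(4.4) = 8.8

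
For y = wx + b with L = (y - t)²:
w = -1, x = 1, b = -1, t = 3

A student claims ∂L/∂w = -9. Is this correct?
Incorrect

y = (-1)(1) + -1 = -2
∂L/∂y = 2(y - t) = 2(-2 - 3) = -10
∂y/∂w = x = 1
∂L/∂w = -10 × 1 = -10

Claimed value: -9
Incorrect: The correct gradient is -10.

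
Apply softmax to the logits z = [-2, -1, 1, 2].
p = [0.0128, 0.0347, 0.2562, 0.6964]

exp(z) = [0.1353, 0.3679, 2.718, 7.389]
Sum = 10.61
p = [0.0128, 0.0347, 0.2562, 0.6964]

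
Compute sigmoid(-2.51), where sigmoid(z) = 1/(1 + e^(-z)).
0.07516

sigmoid(-2.51) = 1/(1 + e^(2.51)) = 1/(1 + 12.3) = 0.07516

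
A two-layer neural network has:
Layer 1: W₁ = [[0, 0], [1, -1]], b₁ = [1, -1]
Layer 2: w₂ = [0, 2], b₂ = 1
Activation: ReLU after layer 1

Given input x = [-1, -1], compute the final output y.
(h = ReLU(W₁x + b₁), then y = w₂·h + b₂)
y = 1

Layer 1 pre-activation: z₁ = [1, -1]
After ReLU: h = [1, 0]
Layer 2 output: y = 0×1 + 2×0 + 1 = 1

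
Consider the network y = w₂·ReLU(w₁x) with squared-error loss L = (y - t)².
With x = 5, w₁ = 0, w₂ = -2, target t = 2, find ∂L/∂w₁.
∂L/∂w₁ = 0

Forward pass:
z = w₁x = 0×5 = 0
h = ReLU(0) = 0
y = w₂h = -2×0 = 0

Backward pass:
∂L/∂y = 2(y - t) = 2(0 - 2) = -4
∂y/∂h = w₂ = -2
∂h/∂z = 0 (ReLU derivative)
∂z/∂w₁ = x = 5

∂L/∂w₁ = -4 × -2 × 0 × 5 = 0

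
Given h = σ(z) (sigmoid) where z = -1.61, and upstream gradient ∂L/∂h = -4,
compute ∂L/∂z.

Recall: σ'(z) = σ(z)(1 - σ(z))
∂L/∂z = -0.5553

σ(-1.61) = 0.1666
σ'(-1.61) = σ(-1.61)(1 - σ(-1.61)) = 0.1666 × 0.8334 = 0.1388
∂L/∂z = ∂L/∂h · σ'(z) = -4 × 0.1388 = -0.5553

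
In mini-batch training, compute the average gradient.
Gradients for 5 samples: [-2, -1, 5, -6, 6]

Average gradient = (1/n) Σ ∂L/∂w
Average gradient = 0.4

Average = (1/5)(-2 + -1 + 5 + -6 + 6) = 2/5 = 0.4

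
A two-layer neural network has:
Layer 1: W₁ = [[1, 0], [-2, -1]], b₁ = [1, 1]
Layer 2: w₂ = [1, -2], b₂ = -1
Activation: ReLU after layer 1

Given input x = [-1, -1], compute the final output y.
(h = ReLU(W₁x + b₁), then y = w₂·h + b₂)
y = -9

Layer 1 pre-activation: z₁ = [0, 4]
After ReLU: h = [0, 4]
Layer 2 output: y = 1×0 + -2×4 + -1 = -9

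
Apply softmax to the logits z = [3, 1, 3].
p = [0.4683, 0.0634, 0.4683]

exp(z) = [20.09, 2.718, 20.09]
Sum = 42.89
p = [0.4683, 0.0634, 0.4683]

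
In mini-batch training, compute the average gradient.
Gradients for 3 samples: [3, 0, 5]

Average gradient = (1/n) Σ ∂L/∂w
Average gradient = 2.667

Average = (1/3)(3 + 0 + 5) = 8/3 = 2.667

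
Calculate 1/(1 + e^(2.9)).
0.05215

sigmoid(-2.9) = 1/(1 + e^(2.9)) = 1/(1 + 18.17) = 0.05215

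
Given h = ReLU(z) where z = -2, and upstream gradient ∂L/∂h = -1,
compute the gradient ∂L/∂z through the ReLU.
∂L/∂z = 0

h = ReLU(-2) = 0
Since z < 0: ∂h/∂z = 0
∂L/∂z = ∂L/∂h · ∂h/∂z = -1 × 0 = 0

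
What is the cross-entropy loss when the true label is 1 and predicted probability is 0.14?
L = 1.966

L = -1·log(0.14) - 0·log(0.86) = -log(0.14) = 1.966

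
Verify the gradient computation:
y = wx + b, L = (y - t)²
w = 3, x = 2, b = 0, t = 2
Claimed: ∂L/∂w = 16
Correct

y = (3)(2) + 0 = 6
∂L/∂y = 2(y - t) = 2(6 - 2) = 8
∂y/∂w = x = 2
∂L/∂w = 8 × 2 = 16

Claimed value: 16
Correct: The correct gradient is 16.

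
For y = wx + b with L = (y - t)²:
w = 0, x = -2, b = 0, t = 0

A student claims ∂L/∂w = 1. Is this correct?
Incorrect

y = (0)(-2) + 0 = 0
∂L/∂y = 2(y - t) = 2(0 - 0) = 0
∂y/∂w = x = -2
∂L/∂w = 0 × -2 = 0

Claimed value: 1
Incorrect: The correct gradient is 0.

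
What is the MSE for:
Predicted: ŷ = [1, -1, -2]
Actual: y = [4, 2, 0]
MSE = 7.333

MSE = (1/3)((1-4)² + (-1-2)² + (-2-0)²) = (1/3)(9 + 9 + 4) = 7.333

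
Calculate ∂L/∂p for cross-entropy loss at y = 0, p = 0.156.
∂L/∂p = 1.185

∂L/∂p = -y/p + (1-y)/(1-p) = 0 + 1/0.844 = 1.185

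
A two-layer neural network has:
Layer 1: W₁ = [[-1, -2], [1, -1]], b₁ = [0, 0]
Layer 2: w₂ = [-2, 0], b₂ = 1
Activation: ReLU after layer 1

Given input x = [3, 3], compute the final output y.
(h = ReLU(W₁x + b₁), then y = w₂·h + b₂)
y = 1

Layer 1 pre-activation: z₁ = [-9, 0]
After ReLU: h = [0, 0]
Layer 2 output: y = -2×0 + 0×0 + 1 = 1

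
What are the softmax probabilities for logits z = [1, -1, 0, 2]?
p = [0.2369, 0.0321, 0.0871, 0.6439]

exp(z) = [2.718, 0.3679, 1, 7.389]
Sum = 11.48
p = [0.2369, 0.0321, 0.0871, 0.6439]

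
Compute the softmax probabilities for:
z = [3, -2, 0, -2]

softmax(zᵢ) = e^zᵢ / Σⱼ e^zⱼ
p = [0.9405, 0.0063, 0.0468, 0.0063]

exp(z) = [20.09, 0.1353, 1, 0.1353]
Sum = 21.36
p = [0.9405, 0.0063, 0.0468, 0.0063]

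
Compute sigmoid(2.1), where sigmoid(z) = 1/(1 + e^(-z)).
0.8909

sigmoid(2.1) = 1/(1 + e^(-2.1)) = 1/(1 + 0.1225) = 0.8909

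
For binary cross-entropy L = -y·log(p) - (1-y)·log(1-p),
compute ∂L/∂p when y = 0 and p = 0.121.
∂L/∂p = 1.138

∂L/∂p = -y/p + (1-y)/(1-p) = 0 + 1/0.879 = 1.138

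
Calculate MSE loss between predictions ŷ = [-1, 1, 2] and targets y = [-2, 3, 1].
MSE = 2

MSE = (1/3)((-1--2)² + (1-3)² + (2-1)²) = (1/3)(1 + 4 + 1) = 2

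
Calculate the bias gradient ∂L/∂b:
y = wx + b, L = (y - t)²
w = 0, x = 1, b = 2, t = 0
∂L/∂b = 4

y = wx + b = (0)(1) + 2 = 2
∂L/∂y = 2(y - t) = 2(2 - 0) = 4
∂y/∂b = 1
∂L/∂b = ∂L/∂y · ∂y/∂b = 4 × 1 = 4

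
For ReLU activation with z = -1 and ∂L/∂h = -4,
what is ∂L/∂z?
∂L/∂z = 0

h = ReLU(-1) = 0
Since z < 0: ∂h/∂z = 0
∂L/∂z = ∂L/∂h · ∂h/∂z = -4 × 0 = 0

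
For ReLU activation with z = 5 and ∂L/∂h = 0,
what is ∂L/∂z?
∂L/∂z = 0

h = ReLU(5) = 5
Since z > 0: ∂h/∂z = 1
∂L/∂z = ∂L/∂h · ∂h/∂z = 0 × 1 = 0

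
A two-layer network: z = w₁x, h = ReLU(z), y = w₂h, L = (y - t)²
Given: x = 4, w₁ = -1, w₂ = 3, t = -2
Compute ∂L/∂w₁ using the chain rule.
∂L/∂w₁ = 0

Forward pass:
z = w₁x = -1×4 = -4
h = ReLU(-4) = 0
y = w₂h = 3×0 = 0

Backward pass:
∂L/∂y = 2(y - t) = 2(0 - -2) = 4
∂y/∂h = w₂ = 3
∂h/∂z = 0 (ReLU derivative)
∂z/∂w₁ = x = 4

∂L/∂w₁ = 4 × 3 × 0 × 4 = 0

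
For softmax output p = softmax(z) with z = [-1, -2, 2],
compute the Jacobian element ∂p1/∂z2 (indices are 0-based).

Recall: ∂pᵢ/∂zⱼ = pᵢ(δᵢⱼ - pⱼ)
∂p1/∂z2 = -0.01605

p = softmax(z) = [0.04661, 0.01715, 0.9362]
p1 = 0.01715, p2 = 0.9362

∂p1/∂z2 = -p1 × p2 = -0.01715 × 0.9362 = -0.01605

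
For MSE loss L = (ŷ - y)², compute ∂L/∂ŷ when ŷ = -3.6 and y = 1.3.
∂L/∂ŷ = -9.8

∂L/∂ŷ = 2(ŷ - y) = 2(-3.6 - 1.3) = 2(-4.9) = -9.8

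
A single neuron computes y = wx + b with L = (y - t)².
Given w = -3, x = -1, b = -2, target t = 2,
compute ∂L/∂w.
∂L/∂w = 2

y = wx + b = (-3)(-1) + -2 = 1
∂L/∂y = 2(y - t) = 2(1 - 2) = -2
∂y/∂w = x = -1
∂L/∂w = ∂L/∂y · ∂y/∂w = -2 × -1 = 2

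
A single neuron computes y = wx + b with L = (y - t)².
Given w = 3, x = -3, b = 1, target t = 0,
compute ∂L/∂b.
∂L/∂b = -16

y = wx + b = (3)(-3) + 1 = -8
∂L/∂y = 2(y - t) = 2(-8 - 0) = -16
∂y/∂b = 1
∂L/∂b = ∂L/∂y · ∂y/∂b = -16 × 1 = -16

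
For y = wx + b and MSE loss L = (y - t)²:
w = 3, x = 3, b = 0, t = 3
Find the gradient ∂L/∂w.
∂L/∂w = 36

y = wx + b = (3)(3) + 0 = 9
∂L/∂y = 2(y - t) = 2(9 - 3) = 12
∂y/∂w = x = 3
∂L/∂w = ∂L/∂y · ∂y/∂w = 12 × 3 = 36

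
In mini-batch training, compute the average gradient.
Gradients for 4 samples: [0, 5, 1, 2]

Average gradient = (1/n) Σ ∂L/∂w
Average gradient = 2

Average = (1/4)(0 + 5 + 1 + 2) = 8/4 = 2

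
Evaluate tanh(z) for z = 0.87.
0.7014

tanh(0.87) = (e^(0.87) - e^(-0.87))/(e^(0.87) + e^(-0.87)) = 0.7014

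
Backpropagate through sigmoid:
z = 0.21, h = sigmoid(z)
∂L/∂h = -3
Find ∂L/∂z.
∂L/∂z = -0.7418

σ(0.21) = 0.5523
σ'(0.21) = σ(0.21)(1 - σ(0.21)) = 0.5523 × 0.4477 = 0.2473
∂L/∂z = ∂L/∂h · σ'(z) = -3 × 0.2473 = -0.7418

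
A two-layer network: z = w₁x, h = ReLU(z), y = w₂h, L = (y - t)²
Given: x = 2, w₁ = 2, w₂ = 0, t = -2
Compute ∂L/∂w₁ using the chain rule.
∂L/∂w₁ = 0

Forward pass:
z = w₁x = 2×2 = 4
h = ReLU(4) = 4
y = w₂h = 0×4 = 0

Backward pass:
∂L/∂y = 2(y - t) = 2(0 - -2) = 4
∂y/∂h = w₂ = 0
∂h/∂z = 1 (ReLU derivative)
∂z/∂w₁ = x = 2

∂L/∂w₁ = 4 × 0 × 1 × 2 = 0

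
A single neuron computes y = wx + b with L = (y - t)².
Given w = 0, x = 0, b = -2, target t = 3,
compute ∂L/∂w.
∂L/∂w = 0

y = wx + b = (0)(0) + -2 = -2
∂L/∂y = 2(y - t) = 2(-2 - 3) = -10
∂y/∂w = x = 0
∂L/∂w = ∂L/∂y · ∂y/∂w = -10 × 0 = 0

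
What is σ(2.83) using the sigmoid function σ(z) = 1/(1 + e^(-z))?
0.9443

sigmoid(2.83) = 1/(1 + e^(-2.83)) = 1/(1 + 0.05901) = 0.9443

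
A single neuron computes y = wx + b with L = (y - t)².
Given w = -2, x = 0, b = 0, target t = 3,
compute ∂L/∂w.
∂L/∂w = 0

y = wx + b = (-2)(0) + 0 = 0
∂L/∂y = 2(y - t) = 2(0 - 3) = -6
∂y/∂w = x = 0
∂L/∂w = ∂L/∂y · ∂y/∂w = -6 × 0 = 0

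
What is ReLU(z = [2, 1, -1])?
h = [2, 1, 0]

ReLU applied element-wise: max(0,2)=2, max(0,1)=1, max(0,-1)=0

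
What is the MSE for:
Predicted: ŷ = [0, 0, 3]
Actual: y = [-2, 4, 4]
MSE = 7

MSE = (1/3)((0--2)² + (0-4)² + (3-4)²) = (1/3)(4 + 16 + 1) = 7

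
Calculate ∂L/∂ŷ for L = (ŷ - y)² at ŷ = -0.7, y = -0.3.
∂L/∂ŷ = -0.8

∂L/∂ŷ = 2(ŷ - y) = 2(-0.7 - -0.3) = 2(-0.4) = -0.8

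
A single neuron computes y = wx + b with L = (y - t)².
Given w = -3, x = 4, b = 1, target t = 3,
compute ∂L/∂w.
∂L/∂w = -112

y = wx + b = (-3)(4) + 1 = -11
∂L/∂y = 2(y - t) = 2(-11 - 3) = -28
∂y/∂w = x = 4
∂L/∂w = ∂L/∂y · ∂y/∂w = -28 × 4 = -112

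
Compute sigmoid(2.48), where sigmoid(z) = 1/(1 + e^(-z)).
0.9227

sigmoid(2.48) = 1/(1 + e^(-2.48)) = 1/(1 + 0.08374) = 0.9227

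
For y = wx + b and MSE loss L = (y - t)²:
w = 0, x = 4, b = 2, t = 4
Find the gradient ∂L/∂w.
∂L/∂w = -16

y = wx + b = (0)(4) + 2 = 2
∂L/∂y = 2(y - t) = 2(2 - 4) = -4
∂y/∂w = x = 4
∂L/∂w = ∂L/∂y · ∂y/∂w = -4 × 4 = -16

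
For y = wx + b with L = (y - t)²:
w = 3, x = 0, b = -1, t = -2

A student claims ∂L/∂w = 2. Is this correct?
Incorrect

y = (3)(0) + -1 = -1
∂L/∂y = 2(y - t) = 2(-1 - -2) = 2
∂y/∂w = x = 0
∂L/∂w = 2 × 0 = 0

Claimed value: 2
Incorrect: The correct gradient is 0.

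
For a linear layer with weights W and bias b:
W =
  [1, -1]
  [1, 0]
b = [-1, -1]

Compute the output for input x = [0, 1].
y = [-2, -1]

Wx = [1×0 + -1×1, 1×0 + 0×1]
   = [-1, 0]
y = Wx + b = [-1 + -1, 0 + -1] = [-2, -1]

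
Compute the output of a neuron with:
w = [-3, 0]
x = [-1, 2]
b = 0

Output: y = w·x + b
y = 3

y = (-3)(-1) + (0)(2) + 0 = 3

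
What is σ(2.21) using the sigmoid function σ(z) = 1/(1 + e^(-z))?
0.9011

sigmoid(2.21) = 1/(1 + e^(-2.21)) = 1/(1 + 0.1097) = 0.9011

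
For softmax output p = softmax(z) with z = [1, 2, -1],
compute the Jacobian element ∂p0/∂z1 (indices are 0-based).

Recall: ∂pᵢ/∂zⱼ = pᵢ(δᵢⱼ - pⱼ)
∂p0/∂z1 = -0.183

p = softmax(z) = [0.2595, 0.7054, 0.03512]
p0 = 0.2595, p1 = 0.7054

∂p0/∂z1 = -p0 × p1 = -0.2595 × 0.7054 = -0.183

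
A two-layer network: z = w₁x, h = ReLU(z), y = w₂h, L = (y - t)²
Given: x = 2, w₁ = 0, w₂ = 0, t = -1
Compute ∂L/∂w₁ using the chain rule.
∂L/∂w₁ = 0

Forward pass:
z = w₁x = 0×2 = 0
h = ReLU(0) = 0
y = w₂h = 0×0 = 0

Backward pass:
∂L/∂y = 2(y - t) = 2(0 - -1) = 2
∂y/∂h = w₂ = 0
∂h/∂z = 0 (ReLU derivative)
∂z/∂w₁ = x = 2

∂L/∂w₁ = 2 × 0 × 0 × 2 = 0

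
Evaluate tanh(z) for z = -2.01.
-0.9647

tanh(-2.01) = (e^(-2.01) - e^(2.01))/(e^(-2.01) + e^(2.01)) = -0.9647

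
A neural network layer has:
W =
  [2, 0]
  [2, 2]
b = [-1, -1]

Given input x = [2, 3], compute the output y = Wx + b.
y = [3, 9]

Wx = [2×2 + 0×3, 2×2 + 2×3]
   = [4, 10]
y = Wx + b = [4 + -1, 10 + -1] = [3, 9]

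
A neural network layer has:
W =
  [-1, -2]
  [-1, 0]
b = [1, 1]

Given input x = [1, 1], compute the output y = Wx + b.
y = [-2, 0]

Wx = [-1×1 + -2×1, -1×1 + 0×1]
   = [-3, -1]
y = Wx + b = [-3 + 1, -1 + 1] = [-2, 0]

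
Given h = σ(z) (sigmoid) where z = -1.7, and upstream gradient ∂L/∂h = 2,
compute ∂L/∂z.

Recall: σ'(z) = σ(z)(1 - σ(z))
∂L/∂z = 0.2612

σ(-1.7) = 0.1545
σ'(-1.7) = σ(-1.7)(1 - σ(-1.7)) = 0.1545 × 0.8455 = 0.1306
∂L/∂z = ∂L/∂h · σ'(z) = 2 × 0.1306 = 0.2612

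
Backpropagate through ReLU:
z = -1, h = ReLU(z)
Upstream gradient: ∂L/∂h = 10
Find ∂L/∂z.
∂L/∂z = 0

h = ReLU(-1) = 0
Since z < 0: ∂h/∂z = 0
∂L/∂z = ∂L/∂h · ∂h/∂z = 10 × 0 = 0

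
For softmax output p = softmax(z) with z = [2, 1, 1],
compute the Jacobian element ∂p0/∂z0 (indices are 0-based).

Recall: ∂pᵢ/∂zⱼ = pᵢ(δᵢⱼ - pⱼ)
∂p0/∂z0 = 0.2442

p = softmax(z) = [0.5761, 0.2119, 0.2119]
p0 = 0.5761

∂p0/∂z0 = p0(1 - p0) = 0.5761 × (1 - 0.5761) = 0.2442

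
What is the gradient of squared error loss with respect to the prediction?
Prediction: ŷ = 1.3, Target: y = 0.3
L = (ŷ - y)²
∂L/∂ŷ = 2.0

∂L/∂ŷ = 2(ŷ - y) = 2(1.3 - 0.3) = 2(1.0) = 2.0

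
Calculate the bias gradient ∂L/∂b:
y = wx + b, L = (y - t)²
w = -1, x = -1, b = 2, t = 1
∂L/∂b = 4

y = wx + b = (-1)(-1) + 2 = 3
∂L/∂y = 2(y - t) = 2(3 - 1) = 4
∂y/∂b = 1
∂L/∂b = ∂L/∂y · ∂y/∂b = 4 × 1 = 4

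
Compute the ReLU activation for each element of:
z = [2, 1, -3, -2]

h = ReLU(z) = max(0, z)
h = [2, 1, 0, 0]

ReLU applied element-wise: max(0,2)=2, max(0,1)=1, max(0,-3)=0, max(0,-2)=0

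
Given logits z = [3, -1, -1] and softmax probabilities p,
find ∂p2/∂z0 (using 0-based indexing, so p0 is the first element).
∂p2/∂z0 = -0.01704

p = softmax(z) = [0.9647, 0.01767, 0.01767]
p2 = 0.01767, p0 = 0.9647

∂p2/∂z0 = -p2 × p0 = -0.01767 × 0.9647 = -0.01704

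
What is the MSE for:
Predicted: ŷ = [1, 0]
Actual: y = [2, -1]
MSE = 1

MSE = (1/2)((1-2)² + (0--1)²) = (1/2)(1 + 1) = 1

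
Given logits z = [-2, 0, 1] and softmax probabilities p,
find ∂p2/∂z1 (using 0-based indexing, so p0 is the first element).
∂p2/∂z1 = -0.183

p = softmax(z) = [0.03512, 0.2595, 0.7054]
p2 = 0.7054, p1 = 0.2595

∂p2/∂z1 = -p2 × p1 = -0.7054 × 0.2595 = -0.183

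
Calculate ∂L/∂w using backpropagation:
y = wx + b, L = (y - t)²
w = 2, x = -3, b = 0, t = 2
∂L/∂w = 48

y = wx + b = (2)(-3) + 0 = -6
∂L/∂y = 2(y - t) = 2(-6 - 2) = -16
∂y/∂w = x = -3
∂L/∂w = ∂L/∂y · ∂y/∂w = -16 × -3 = 48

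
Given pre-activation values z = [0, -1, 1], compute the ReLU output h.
h = [0, 0, 1]

ReLU applied element-wise: max(0,0)=0, max(0,-1)=0, max(0,1)=1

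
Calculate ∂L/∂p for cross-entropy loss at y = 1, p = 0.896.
∂L/∂p = -1.116

∂L/∂p = -y/p + (1-y)/(1-p) = -1/0.896 + 0 = -1.116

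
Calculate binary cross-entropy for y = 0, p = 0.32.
L = 0.3857

L = -0·log(0.32) - 1·log(0.68) = -log(0.68) = 0.3857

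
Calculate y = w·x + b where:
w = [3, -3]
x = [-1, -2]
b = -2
y = 1

y = (3)(-1) + (-3)(-2) + -2 = 1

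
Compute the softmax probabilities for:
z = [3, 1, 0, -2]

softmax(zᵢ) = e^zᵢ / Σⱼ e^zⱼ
p = [0.839, 0.1135, 0.0418, 0.0057]

exp(z) = [20.09, 2.718, 1, 0.1353]
Sum = 23.94
p = [0.839, 0.1135, 0.0418, 0.0057]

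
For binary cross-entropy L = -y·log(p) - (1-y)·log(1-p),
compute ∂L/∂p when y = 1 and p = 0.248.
∂L/∂p = -4.032

∂L/∂p = -y/p + (1-y)/(1-p) = -1/0.248 + 0 = -4.032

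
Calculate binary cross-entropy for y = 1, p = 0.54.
L = 0.6162

L = -1·log(0.54) - 0·log(0.46) = -log(0.54) = 0.6162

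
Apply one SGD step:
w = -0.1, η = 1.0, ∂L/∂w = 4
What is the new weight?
w_new = -4.1

w_new = w - η·∂L/∂w = -0.1 - 1.0×(4) = -0.1 - (4) = -4.1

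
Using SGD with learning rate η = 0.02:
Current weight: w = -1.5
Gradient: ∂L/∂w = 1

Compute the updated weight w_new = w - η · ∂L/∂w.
w_new = -1.52

w_new = w - η·∂L/∂w = -1.5 - 0.02×(1) = -1.5 - (0.02) = -1.52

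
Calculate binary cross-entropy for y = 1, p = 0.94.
L = 0.06188

L = -1·log(0.94) - 0·log(0.06) = -log(0.94) = 0.06188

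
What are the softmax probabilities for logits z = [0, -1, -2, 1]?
p = [0.2369, 0.0871, 0.0321, 0.6439]

exp(z) = [1, 0.3679, 0.1353, 2.718]
Sum = 4.221
p = [0.2369, 0.0871, 0.0321, 0.6439]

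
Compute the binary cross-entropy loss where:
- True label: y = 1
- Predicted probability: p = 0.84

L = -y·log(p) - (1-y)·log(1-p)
L = 0.1744

L = -1·log(0.84) - 0·log(0.16) = -log(0.84) = 0.1744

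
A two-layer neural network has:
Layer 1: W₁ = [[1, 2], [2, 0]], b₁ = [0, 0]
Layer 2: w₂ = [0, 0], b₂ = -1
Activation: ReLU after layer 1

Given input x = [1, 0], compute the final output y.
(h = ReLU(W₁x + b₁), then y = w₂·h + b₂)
y = -1

Layer 1 pre-activation: z₁ = [1, 2]
After ReLU: h = [1, 2]
Layer 2 output: y = 0×1 + 0×2 + -1 = -1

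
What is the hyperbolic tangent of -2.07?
-0.9687

tanh(-2.07) = (e^(-2.07) - e^(2.07))/(e^(-2.07) + e^(2.07)) = -0.9687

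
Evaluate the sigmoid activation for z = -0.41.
0.3989

sigmoid(-0.41) = 1/(1 + e^(0.41)) = 1/(1 + 1.507) = 0.3989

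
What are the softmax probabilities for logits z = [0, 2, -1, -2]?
p = [0.1125, 0.831, 0.0414, 0.0152]

exp(z) = [1, 7.389, 0.3679, 0.1353]
Sum = 8.892
p = [0.1125, 0.831, 0.0414, 0.0152]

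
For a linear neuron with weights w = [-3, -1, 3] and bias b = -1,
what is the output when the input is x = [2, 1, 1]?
y = -5

y = (-3)(2) + (-1)(1) + (3)(1) + -1 = -5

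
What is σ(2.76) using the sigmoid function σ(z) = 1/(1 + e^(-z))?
0.9405

sigmoid(2.76) = 1/(1 + e^(-2.76)) = 1/(1 + 0.06329) = 0.9405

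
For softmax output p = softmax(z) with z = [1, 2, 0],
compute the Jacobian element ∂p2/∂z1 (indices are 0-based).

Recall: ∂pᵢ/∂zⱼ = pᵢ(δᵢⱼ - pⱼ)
∂p2/∂z1 = -0.05989

p = softmax(z) = [0.2447, 0.6652, 0.09003]
p2 = 0.09003, p1 = 0.6652

∂p2/∂z1 = -p2 × p1 = -0.09003 × 0.6652 = -0.05989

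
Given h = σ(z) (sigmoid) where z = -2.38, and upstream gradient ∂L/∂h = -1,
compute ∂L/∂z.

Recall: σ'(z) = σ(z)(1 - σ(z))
∂L/∂z = -0.07753

σ(-2.38) = 0.08471
σ'(-2.38) = σ(-2.38)(1 - σ(-2.38)) = 0.08471 × 0.9153 = 0.07753
∂L/∂z = ∂L/∂h · σ'(z) = -1 × 0.07753 = -0.07753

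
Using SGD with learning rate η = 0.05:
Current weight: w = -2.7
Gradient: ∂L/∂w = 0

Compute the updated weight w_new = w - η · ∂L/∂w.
w_new = -2.7

w_new = w - η·∂L/∂w = -2.7 - 0.05×(0) = -2.7 - (0) = -2.7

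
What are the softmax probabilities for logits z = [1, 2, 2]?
p = [0.1554, 0.4223, 0.4223]

exp(z) = [2.718, 7.389, 7.389]
Sum = 17.5
p = [0.1554, 0.4223, 0.4223]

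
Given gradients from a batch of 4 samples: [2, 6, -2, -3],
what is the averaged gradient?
Average gradient = 0.75

Average = (1/4)(2 + 6 + -2 + -3) = 3/4 = 0.75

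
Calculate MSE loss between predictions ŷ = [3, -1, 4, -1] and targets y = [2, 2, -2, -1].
MSE = 11.5

MSE = (1/4)((3-2)² + (-1-2)² + (4--2)² + (-1--1)²) = (1/4)(1 + 9 + 36 + 0) = 11.5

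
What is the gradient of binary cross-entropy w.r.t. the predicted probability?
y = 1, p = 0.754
∂L/∂p = -1.326

∂L/∂p = -y/p + (1-y)/(1-p) = -1/0.754 + 0 = -1.326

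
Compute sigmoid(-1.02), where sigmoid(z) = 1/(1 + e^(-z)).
0.265

sigmoid(-1.02) = 1/(1 + e^(1.02)) = 1/(1 + 2.773) = 0.265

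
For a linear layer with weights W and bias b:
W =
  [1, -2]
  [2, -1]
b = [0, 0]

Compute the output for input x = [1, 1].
y = [-1, 1]

Wx = [1×1 + -2×1, 2×1 + -1×1]
   = [-1, 1]
y = Wx + b = [-1 + 0, 1 + 0] = [-1, 1]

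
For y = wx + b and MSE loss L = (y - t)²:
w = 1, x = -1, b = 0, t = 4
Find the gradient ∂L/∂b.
∂L/∂b = -10

y = wx + b = (1)(-1) + 0 = -1
∂L/∂y = 2(y - t) = 2(-1 - 4) = -10
∂y/∂b = 1
∂L/∂b = ∂L/∂y · ∂y/∂b = -10 × 1 = -10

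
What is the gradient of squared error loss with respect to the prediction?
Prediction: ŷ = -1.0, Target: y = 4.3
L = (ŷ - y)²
∂L/∂ŷ = -10.6

∂L/∂ŷ = 2(ŷ - y) = 2(-1.0 - 4.3) = 2(-5.3) = -10.6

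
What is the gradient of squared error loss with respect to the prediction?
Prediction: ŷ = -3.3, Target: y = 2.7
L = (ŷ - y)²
∂L/∂ŷ = -12.0

∂L/∂ŷ = 2(ŷ - y) = 2(-3.3 - 2.7) = 2(-6.0) = -12.0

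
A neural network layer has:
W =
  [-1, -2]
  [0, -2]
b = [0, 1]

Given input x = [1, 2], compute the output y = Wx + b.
y = [-5, -3]

Wx = [-1×1 + -2×2, 0×1 + -2×2]
   = [-5, -4]
y = Wx + b = [-5 + 0, -4 + 1] = [-5, -3]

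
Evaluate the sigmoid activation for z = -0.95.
0.2789

sigmoid(-0.95) = 1/(1 + e^(0.95)) = 1/(1 + 2.586) = 0.2789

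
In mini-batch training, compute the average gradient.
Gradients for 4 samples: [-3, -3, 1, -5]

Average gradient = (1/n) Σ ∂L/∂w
Average gradient = -2.5

Average = (1/4)(-3 + -3 + 1 + -5) = -10/4 = -2.5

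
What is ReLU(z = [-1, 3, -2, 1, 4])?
h = [0, 3, 0, 1, 4]

ReLU applied element-wise: max(0,-1)=0, max(0,3)=3, max(0,-2)=0, max(0,1)=1, max(0,4)=4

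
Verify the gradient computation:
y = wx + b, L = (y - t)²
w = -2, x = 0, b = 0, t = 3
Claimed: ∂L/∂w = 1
Incorrect

y = (-2)(0) + 0 = 0
∂L/∂y = 2(y - t) = 2(0 - 3) = -6
∂y/∂w = x = 0
∂L/∂w = -6 × 0 = 0

Claimed value: 1
Incorrect: The correct gradient is 0.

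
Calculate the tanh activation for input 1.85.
0.9517

tanh(1.85) = (e^(1.85) - e^(-1.85))/(e^(1.85) + e^(-1.85)) = 0.9517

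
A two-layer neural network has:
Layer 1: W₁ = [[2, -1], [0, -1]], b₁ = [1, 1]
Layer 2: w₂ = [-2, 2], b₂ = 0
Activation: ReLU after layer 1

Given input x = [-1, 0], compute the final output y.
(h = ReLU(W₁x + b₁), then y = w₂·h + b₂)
y = 2

Layer 1 pre-activation: z₁ = [-1, 1]
After ReLU: h = [0, 1]
Layer 2 output: y = -2×0 + 2×1 + 0 = 2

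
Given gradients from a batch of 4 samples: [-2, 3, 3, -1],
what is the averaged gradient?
Average gradient = 0.75

Average = (1/4)(-2 + 3 + 3 + -1) = 3/4 = 0.75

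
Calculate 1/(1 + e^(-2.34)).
0.9121

sigmoid(2.34) = 1/(1 + e^(-2.34)) = 1/(1 + 0.09633) = 0.9121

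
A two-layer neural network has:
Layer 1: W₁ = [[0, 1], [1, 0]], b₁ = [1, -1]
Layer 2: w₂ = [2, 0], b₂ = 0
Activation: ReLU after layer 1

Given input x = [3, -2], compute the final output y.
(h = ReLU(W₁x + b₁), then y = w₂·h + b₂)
y = 0

Layer 1 pre-activation: z₁ = [-1, 2]
After ReLU: h = [0, 2]
Layer 2 output: y = 2×0 + 0×2 + 0 = 0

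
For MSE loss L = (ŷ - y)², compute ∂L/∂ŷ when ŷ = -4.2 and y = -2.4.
∂L/∂ŷ = -3.6

∂L/∂ŷ = 2(ŷ - y) = 2(-4.2 - -2.4) = 2(-1.8) = -3.6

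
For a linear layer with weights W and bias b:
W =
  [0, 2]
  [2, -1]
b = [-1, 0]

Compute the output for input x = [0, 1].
y = [1, -1]

Wx = [0×0 + 2×1, 2×0 + -1×1]
   = [2, -1]
y = Wx + b = [2 + -1, -1 + 0] = [1, -1]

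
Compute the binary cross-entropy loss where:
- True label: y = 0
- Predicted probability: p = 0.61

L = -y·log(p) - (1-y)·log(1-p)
L = 0.9416

L = -0·log(0.61) - 1·log(0.39) = -log(0.39) = 0.9416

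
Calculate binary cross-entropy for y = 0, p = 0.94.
L = 2.813

L = -0·log(0.94) - 1·log(0.06) = -log(0.06) = 2.813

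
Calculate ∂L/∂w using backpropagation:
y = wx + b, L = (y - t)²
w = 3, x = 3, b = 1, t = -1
∂L/∂w = 66

y = wx + b = (3)(3) + 1 = 10
∂L/∂y = 2(y - t) = 2(10 - -1) = 22
∂y/∂w = x = 3
∂L/∂w = ∂L/∂y · ∂y/∂w = 22 × 3 = 66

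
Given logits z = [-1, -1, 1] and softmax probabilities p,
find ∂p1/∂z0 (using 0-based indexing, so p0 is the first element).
∂p1/∂z0 = -0.01134

p = softmax(z) = [0.1065, 0.1065, 0.787]
p1 = 0.1065, p0 = 0.1065

∂p1/∂z0 = -p1 × p0 = -0.1065 × 0.1065 = -0.01134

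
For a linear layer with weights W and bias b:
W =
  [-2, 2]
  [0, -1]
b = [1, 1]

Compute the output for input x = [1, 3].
y = [5, -2]

Wx = [-2×1 + 2×3, 0×1 + -1×3]
   = [4, -3]
y = Wx + b = [4 + 1, -3 + 1] = [5, -2]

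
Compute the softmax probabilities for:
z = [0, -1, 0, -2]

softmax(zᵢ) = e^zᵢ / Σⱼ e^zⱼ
p = [0.3995, 0.147, 0.3995, 0.0541]

exp(z) = [1, 0.3679, 1, 0.1353]
Sum = 2.503
p = [0.3995, 0.147, 0.3995, 0.0541]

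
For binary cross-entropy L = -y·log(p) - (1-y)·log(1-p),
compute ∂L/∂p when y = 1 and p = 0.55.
∂L/∂p = -1.818

∂L/∂p = -y/p + (1-y)/(1-p) = -1/0.55 + 0 = -1.818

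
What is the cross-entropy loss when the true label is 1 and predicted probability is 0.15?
L = 1.897

L = -1·log(0.15) - 0·log(0.85) = -log(0.15) = 1.897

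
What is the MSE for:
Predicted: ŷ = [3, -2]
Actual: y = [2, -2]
MSE = 0.5

MSE = (1/2)((3-2)² + (-2--2)²) = (1/2)(1 + 0) = 0.5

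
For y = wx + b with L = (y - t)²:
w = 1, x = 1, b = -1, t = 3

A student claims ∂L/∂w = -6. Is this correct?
Correct

y = (1)(1) + -1 = 0
∂L/∂y = 2(y - t) = 2(0 - 3) = -6
∂y/∂w = x = 1
∂L/∂w = -6 × 1 = -6

Claimed value: -6
Correct: The correct gradient is -6.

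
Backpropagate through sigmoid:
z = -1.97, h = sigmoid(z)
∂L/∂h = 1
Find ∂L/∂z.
∂L/∂z = 0.1074

σ(-1.97) = 0.1224
σ'(-1.97) = σ(-1.97)(1 - σ(-1.97)) = 0.1224 × 0.8776 = 0.1074
∂L/∂z = ∂L/∂h · σ'(z) = 1 × 0.1074 = 0.1074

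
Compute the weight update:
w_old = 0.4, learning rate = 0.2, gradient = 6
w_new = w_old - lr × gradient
w_new = -0.8

w_new = w - η·∂L/∂w = 0.4 - 0.2×(6) = 0.4 - (1.2) = -0.8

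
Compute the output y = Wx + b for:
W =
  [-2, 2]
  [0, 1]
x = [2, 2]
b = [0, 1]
y = [0, 3]

Wx = [-2×2 + 2×2, 0×2 + 1×2]
   = [0, 2]
y = Wx + b = [0 + 0, 2 + 1] = [0, 3]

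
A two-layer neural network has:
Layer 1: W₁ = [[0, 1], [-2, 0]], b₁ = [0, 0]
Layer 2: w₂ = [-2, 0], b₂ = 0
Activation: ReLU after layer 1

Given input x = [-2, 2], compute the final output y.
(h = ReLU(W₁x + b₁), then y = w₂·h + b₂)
y = -4

Layer 1 pre-activation: z₁ = [2, 4]
After ReLU: h = [2, 4]
Layer 2 output: y = -2×2 + 0×4 + 0 = -4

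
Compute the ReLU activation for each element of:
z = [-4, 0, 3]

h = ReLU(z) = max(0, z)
h = [0, 0, 3]

ReLU applied element-wise: max(0,-4)=0, max(0,0)=0, max(0,3)=3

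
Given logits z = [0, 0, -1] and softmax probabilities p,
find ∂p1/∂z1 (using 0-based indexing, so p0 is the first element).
∂p1/∂z1 = 0.244

p = softmax(z) = [0.4223, 0.4223, 0.1554]
p1 = 0.4223

∂p1/∂z1 = p1(1 - p1) = 0.4223 × (1 - 0.4223) = 0.244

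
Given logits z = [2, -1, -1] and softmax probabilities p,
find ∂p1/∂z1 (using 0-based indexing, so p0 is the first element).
∂p1/∂z1 = 0.04323

p = softmax(z) = [0.9094, 0.04528, 0.04528]
p1 = 0.04528

∂p1/∂z1 = p1(1 - p1) = 0.04528 × (1 - 0.04528) = 0.04323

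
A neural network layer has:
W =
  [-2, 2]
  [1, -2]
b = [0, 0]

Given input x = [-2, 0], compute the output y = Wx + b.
y = [4, -2]

Wx = [-2×-2 + 2×0, 1×-2 + -2×0]
   = [4, -2]
y = Wx + b = [4 + 0, -2 + 0] = [4, -2]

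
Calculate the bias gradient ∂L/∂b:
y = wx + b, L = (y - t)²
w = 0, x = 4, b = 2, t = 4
∂L/∂b = -4

y = wx + b = (0)(4) + 2 = 2
∂L/∂y = 2(y - t) = 2(2 - 4) = -4
∂y/∂b = 1
∂L/∂b = ∂L/∂y · ∂y/∂b = -4 × 1 = -4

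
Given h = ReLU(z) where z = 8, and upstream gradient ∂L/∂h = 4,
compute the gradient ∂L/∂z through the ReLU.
∂L/∂z = 4

h = ReLU(8) = 8
Since z > 0: ∂h/∂z = 1
∂L/∂z = ∂L/∂h · ∂h/∂z = 4 × 1 = 4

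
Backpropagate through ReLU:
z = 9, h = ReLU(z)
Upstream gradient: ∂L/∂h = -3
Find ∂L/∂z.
∂L/∂z = -3

h = ReLU(9) = 9
Since z > 0: ∂h/∂z = 1
∂L/∂z = ∂L/∂h · ∂h/∂z = -3 × 1 = -3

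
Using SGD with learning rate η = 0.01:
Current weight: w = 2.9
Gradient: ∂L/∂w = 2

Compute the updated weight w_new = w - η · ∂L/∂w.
w_new = 2.88

w_new = w - η·∂L/∂w = 2.9 - 0.01×(2) = 2.9 - (0.02) = 2.88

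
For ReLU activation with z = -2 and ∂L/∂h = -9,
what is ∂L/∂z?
∂L/∂z = 0

h = ReLU(-2) = 0
Since z < 0: ∂h/∂z = 0
∂L/∂z = ∂L/∂h · ∂h/∂z = -9 × 0 = 0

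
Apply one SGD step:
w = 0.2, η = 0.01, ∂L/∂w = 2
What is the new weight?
w_new = 0.18

w_new = w - η·∂L/∂w = 0.2 - 0.01×(2) = 0.2 - (0.02) = 0.18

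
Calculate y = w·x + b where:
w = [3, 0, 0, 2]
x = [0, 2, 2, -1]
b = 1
y = -1

y = (3)(0) + (0)(2) + (0)(2) + (2)(-1) + 1 = -1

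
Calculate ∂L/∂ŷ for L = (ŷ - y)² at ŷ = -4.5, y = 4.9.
∂L/∂ŷ = -18.8

∂L/∂ŷ = 2(ŷ - y) = 2(-4.5 - 4.9) = 2(-9.4) = -18.8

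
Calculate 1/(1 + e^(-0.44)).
0.6083

sigmoid(0.44) = 1/(1 + e^(-0.44)) = 1/(1 + 0.644) = 0.6083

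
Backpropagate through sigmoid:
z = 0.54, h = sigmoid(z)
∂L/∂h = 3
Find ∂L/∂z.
∂L/∂z = 0.6979

σ(0.54) = 0.6318
σ'(0.54) = σ(0.54)(1 - σ(0.54)) = 0.6318 × 0.3682 = 0.2326
∂L/∂z = ∂L/∂h · σ'(z) = 3 × 0.2326 = 0.6979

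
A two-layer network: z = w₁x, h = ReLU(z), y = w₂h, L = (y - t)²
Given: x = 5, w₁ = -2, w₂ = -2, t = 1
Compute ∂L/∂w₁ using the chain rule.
∂L/∂w₁ = 0

Forward pass:
z = w₁x = -2×5 = -10
h = ReLU(-10) = 0
y = w₂h = -2×0 = 0

Backward pass:
∂L/∂y = 2(y - t) = 2(0 - 1) = -2
∂y/∂h = w₂ = -2
∂h/∂z = 0 (ReLU derivative)
∂z/∂w₁ = x = 5

∂L/∂w₁ = -2 × -2 × 0 × 5 = 0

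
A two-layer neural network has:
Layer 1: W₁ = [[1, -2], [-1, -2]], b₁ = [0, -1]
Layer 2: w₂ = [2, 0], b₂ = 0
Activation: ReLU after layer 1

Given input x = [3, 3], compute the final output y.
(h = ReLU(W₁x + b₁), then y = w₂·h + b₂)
y = 0

Layer 1 pre-activation: z₁ = [-3, -10]
After ReLU: h = [0, 0]
Layer 2 output: y = 2×0 + 0×0 + 0 = 0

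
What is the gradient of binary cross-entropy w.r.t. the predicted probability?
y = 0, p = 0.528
∂L/∂p = 2.119

∂L/∂p = -y/p + (1-y)/(1-p) = 0 + 1/0.472 = 2.119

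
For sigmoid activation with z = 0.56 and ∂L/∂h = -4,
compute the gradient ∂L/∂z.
∂L/∂z = -0.9255

σ(0.56) = 0.6365
σ'(0.56) = σ(0.56)(1 - σ(0.56)) = 0.6365 × 0.3635 = 0.2314
∂L/∂z = ∂L/∂h · σ'(z) = -4 × 0.2314 = -0.9255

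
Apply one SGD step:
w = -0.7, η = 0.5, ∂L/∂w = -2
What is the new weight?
w_new = 0.3

w_new = w - η·∂L/∂w = -0.7 - 0.5×(-2) = -0.7 - (-1) = 0.3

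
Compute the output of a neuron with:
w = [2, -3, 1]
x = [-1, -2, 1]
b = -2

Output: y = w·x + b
y = 3

y = (2)(-1) + (-3)(-2) + (1)(1) + -2 = 3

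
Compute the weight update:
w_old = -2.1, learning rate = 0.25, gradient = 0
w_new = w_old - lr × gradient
w_new = -2.1

w_new = w - η·∂L/∂w = -2.1 - 0.25×(0) = -2.1 - (0) = -2.1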